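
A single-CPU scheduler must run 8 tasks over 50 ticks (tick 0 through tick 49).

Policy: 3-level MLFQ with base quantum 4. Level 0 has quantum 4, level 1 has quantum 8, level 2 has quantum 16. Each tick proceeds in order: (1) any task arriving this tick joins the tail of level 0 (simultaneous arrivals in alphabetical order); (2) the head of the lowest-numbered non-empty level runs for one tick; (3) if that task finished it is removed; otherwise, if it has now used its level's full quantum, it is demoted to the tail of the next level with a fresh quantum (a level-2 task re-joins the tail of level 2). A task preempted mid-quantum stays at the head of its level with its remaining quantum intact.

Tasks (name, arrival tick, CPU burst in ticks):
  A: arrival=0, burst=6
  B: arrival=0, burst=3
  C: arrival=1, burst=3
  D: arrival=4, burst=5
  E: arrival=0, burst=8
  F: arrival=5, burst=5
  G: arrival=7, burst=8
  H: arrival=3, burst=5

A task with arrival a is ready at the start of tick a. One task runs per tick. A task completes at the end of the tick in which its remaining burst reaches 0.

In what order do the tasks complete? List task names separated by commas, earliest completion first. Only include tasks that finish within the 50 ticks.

t=0: L0/L1/L2 = ABE/-/- → run A
t=1: L0/L1/L2 = ABEC/-/- → run A
t=2: L0/L1/L2 = ABEC/-/- → run A
t=3: L0/L1/L2 = ABECH/-/- → run A
t=4: L0/L1/L2 = BECHD/A/- → run B
t=5: L0/L1/L2 = BECHDF/A/- → run B
t=6: L0/L1/L2 = BECHDF/A/- → run B
t=7: L0/L1/L2 = ECHDFG/A/- → run E
t=8: L0/L1/L2 = ECHDFG/A/- → run E
t=9: L0/L1/L2 = ECHDFG/A/- → run E
t=10: L0/L1/L2 = ECHDFG/A/- → run E
t=11: L0/L1/L2 = CHDFG/AE/- → run C
t=12: L0/L1/L2 = CHDFG/AE/- → run C
t=13: L0/L1/L2 = CHDFG/AE/- → run C
t=14: L0/L1/L2 = HDFG/AE/- → run H
t=15: L0/L1/L2 = HDFG/AE/- → run H
t=16: L0/L1/L2 = HDFG/AE/- → run H
t=17: L0/L1/L2 = HDFG/AE/- → run H
t=18: L0/L1/L2 = DFG/AEH/- → run D
t=19: L0/L1/L2 = DFG/AEH/- → run D
t=20: L0/L1/L2 = DFG/AEH/- → run D
t=21: L0/L1/L2 = DFG/AEH/- → run D
t=22: L0/L1/L2 = FG/AEHD/- → run F
t=23: L0/L1/L2 = FG/AEHD/- → run F
t=24: L0/L1/L2 = FG/AEHD/- → run F
t=25: L0/L1/L2 = FG/AEHD/- → run F
t=26: L0/L1/L2 = G/AEHDF/- → run G
t=27: L0/L1/L2 = G/AEHDF/- → run G
t=28: L0/L1/L2 = G/AEHDF/- → run G
t=29: L0/L1/L2 = G/AEHDF/- → run G
t=30: L0/L1/L2 = -/AEHDFG/- → run A
t=31: L0/L1/L2 = -/AEHDFG/- → run A
t=32: L0/L1/L2 = -/EHDFG/- → run E
t=33: L0/L1/L2 = -/EHDFG/- → run E
t=34: L0/L1/L2 = -/EHDFG/- → run E
t=35: L0/L1/L2 = -/EHDFG/- → run E
t=36: L0/L1/L2 = -/HDFG/- → run H
t=37: L0/L1/L2 = -/DFG/- → run D
t=38: L0/L1/L2 = -/FG/- → run F
t=39: L0/L1/L2 = -/G/- → run G
t=40: L0/L1/L2 = -/G/- → run G
t=41: L0/L1/L2 = -/G/- → run G
t=42: L0/L1/L2 = -/G/- → run G
t=43: (idle)
t=44: (idle)
t=45: (idle)
t=46: (idle)
t=47: (idle)
t=48: (idle)
t=49: (idle)

completion order = B, C, A, E, H, D, F, G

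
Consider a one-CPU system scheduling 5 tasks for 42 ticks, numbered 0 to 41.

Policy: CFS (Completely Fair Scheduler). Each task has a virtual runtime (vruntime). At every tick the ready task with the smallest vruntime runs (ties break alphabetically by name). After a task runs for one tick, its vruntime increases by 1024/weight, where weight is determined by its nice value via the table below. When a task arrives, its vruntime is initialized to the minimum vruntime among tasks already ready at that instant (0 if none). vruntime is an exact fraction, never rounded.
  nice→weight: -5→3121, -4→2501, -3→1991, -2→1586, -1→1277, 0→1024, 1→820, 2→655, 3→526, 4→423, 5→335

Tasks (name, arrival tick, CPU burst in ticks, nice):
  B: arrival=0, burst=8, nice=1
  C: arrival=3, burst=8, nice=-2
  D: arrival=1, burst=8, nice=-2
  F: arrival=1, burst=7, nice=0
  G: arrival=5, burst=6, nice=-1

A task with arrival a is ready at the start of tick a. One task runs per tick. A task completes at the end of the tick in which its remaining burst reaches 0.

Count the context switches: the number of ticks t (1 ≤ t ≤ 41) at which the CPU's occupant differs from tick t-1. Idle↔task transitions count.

context switches = 34

t=0: vr[B=0] → run B
t=1: vr[B=256/205 D=256/205 F=256/205] → run B
t=2: vr[B=512/205 D=256/205 F=256/205] → run D
t=3: vr[B=512/205 C=256/205 D=307968/162565 F=256/205] → run C
t=4: vr[B=512/205 C=307968/162565 D=307968/162565 F=256/205] → run F
t=5: vr[B=512/205 C=307968/162565 D=307968/162565 F=461/205 G=307968/162565] → run C
t=6: vr[B=512/205 C=412928/162565 D=307968/162565 F=461/205 G=307968/162565] → run D
t=7: vr[B=512/205 C=412928/162565 D=412928/162565 F=461/205 G=307968/162565] → run G
t=8: vr[B=512/205 C=412928/162565 D=412928/162565 F=461/205 G=559741696/207595505] → run F
t=9: vr[B=512/205 C=412928/162565 D=412928/162565 F=666/205 G=559741696/207595505] → run B
t=10: vr[B=768/205 C=412928/162565 D=412928/162565 F=666/205 G=559741696/207595505] → run C
t=11: vr[B=768/205 C=517888/162565 D=412928/162565 F=666/205 G=559741696/207595505] → run D
t=12: vr[B=768/205 C=517888/162565 D=517888/162565 F=666/205 G=559741696/207595505] → run G
t=13: vr[B=768/205 C=517888/162565 D=517888/162565 F=666/205 G=726208256/207595505] → run C
t=14: vr[B=768/205 C=622848/162565 D=517888/162565 F=666/205 G=726208256/207595505] → run D
t=15: vr[B=768/205 C=622848/162565 D=622848/162565 F=666/205 G=726208256/207595505] → run F
t=16: vr[B=768/205 C=622848/162565 D=622848/162565 F=871/205 G=726208256/207595505] → run G
t=17: vr[B=768/205 C=622848/162565 D=622848/162565 F=871/205 G=892674816/207595505] → run B
t=18: vr[B=1024/205 C=622848/162565 D=622848/162565 F=871/205 G=892674816/207595505] → run C
t=19: vr[B=1024/205 C=727808/162565 D=622848/162565 F=871/205 G=892674816/207595505] → run D
t=20: vr[B=1024/205 C=727808/162565 D=727808/162565 F=871/205 G=892674816/207595505] → run F
t=21: vr[B=1024/205 C=727808/162565 D=727808/162565 F=1076/205 G=892674816/207595505] → run G
t=22: vr[B=1024/205 C=727808/162565 D=727808/162565 F=1076/205 G=1059141376/207595505] → run C
t=23: vr[B=1024/205 C=832768/162565 D=727808/162565 F=1076/205 G=1059141376/207595505] → run D
t=24: vr[B=1024/205 C=832768/162565 D=832768/162565 F=1076/205 G=1059141376/207595505] → run B
t=25: vr[B=256/41 C=832768/162565 D=832768/162565 F=1076/205 G=1059141376/207595505] → run G
t=26: vr[B=256/41 C=832768/162565 D=832768/162565 F=1076/205 G=1225607936/207595505] → run C
t=27: vr[B=256/41 C=937728/162565 D=832768/162565 F=1076/205 G=1225607936/207595505] → run D
t=28: vr[B=256/41 C=937728/162565 D=937728/162565 F=1076/205 G=1225607936/207595505] → run F
t=29: vr[B=256/41 C=937728/162565 D=937728/162565 F=1281/205 G=1225607936/207595505] → run C
t=30: vr[B=256/41 D=937728/162565 F=1281/205 G=1225607936/207595505] → run D
t=31: vr[B=256/41 F=1281/205 G=1225607936/207595505] → run G
t=32: vr[B=256/41 F=1281/205] → run B
t=33: vr[B=1536/205 F=1281/205] → run F
t=34: vr[B=1536/205 F=1486/205] → run F
t=35: vr[B=1536/205] → run B
t=36: vr[B=1792/205] → run B
t=37: (idle)
t=38: (idle)
t=39: (idle)
t=40: (idle)
t=41: (idle)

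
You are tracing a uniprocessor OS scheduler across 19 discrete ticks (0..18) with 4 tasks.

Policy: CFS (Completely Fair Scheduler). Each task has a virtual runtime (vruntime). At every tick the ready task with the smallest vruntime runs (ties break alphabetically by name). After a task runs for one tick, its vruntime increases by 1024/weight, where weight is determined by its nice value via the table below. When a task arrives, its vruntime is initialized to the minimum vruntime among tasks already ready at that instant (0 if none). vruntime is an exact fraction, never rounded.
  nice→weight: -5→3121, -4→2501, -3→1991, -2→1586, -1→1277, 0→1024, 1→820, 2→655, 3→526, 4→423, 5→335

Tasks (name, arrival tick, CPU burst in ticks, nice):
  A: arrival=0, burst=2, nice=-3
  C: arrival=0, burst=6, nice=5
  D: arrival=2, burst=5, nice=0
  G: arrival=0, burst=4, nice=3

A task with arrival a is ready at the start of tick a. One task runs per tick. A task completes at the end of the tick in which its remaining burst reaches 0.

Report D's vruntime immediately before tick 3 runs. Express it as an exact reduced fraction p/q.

vruntime(D, start of tick 3) = 1/1

t=0: vr[A=0 C=0 G=0] → run A
t=1: vr[A=1024/1991 C=0 G=0] → run C
t=2: vr[A=1024/1991 C=1024/335 D=0 G=0] → run D
t=3: vr[A=1024/1991 C=1024/335 D=1 G=0] → run G
t=4: vr[A=1024/1991 C=1024/335 D=1 G=512/263] → run A
t=5: vr[C=1024/335 D=1 G=512/263] → run D
t=6: vr[C=1024/335 D=2 G=512/263] → run G
t=7: vr[C=1024/335 D=2 G=1024/263] → run D
t=8: vr[C=1024/335 D=3 G=1024/263] → run D
t=9: vr[C=1024/335 D=4 G=1024/263] → run C
t=10: vr[C=2048/335 D=4 G=1024/263] → run G
t=11: vr[C=2048/335 D=4 G=1536/263] → run D
t=12: vr[C=2048/335 G=1536/263] → run G
t=13: vr[C=2048/335] → run C
t=14: vr[C=3072/335] → run C
t=15: vr[C=4096/335] → run C
t=16: vr[C=1024/67] → run C
t=17: (idle)
t=18: (idle)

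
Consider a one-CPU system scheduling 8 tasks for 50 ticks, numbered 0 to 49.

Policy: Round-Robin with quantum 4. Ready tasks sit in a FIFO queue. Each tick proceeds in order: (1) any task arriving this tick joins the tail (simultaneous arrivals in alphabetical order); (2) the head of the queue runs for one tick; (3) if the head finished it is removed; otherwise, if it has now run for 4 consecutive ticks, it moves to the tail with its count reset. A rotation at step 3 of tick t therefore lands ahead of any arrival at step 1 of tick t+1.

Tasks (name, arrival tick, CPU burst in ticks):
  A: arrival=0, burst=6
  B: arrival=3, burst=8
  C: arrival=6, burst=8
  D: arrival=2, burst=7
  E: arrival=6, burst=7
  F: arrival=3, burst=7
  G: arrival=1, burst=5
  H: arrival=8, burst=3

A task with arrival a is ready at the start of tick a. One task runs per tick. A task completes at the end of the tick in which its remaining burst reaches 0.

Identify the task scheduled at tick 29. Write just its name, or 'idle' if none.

running at tick 29 = E

t=0: queue=[A] q_used=0 → run A
t=1: queue=[A,G] q_used=1 → run A
t=2: queue=[A,G,D] q_used=2 → run A
t=3: queue=[A,G,D,B,F] q_used=3 → run A
t=4: queue=[G,D,B,F,A] q_used=0 → run G
t=5: queue=[G,D,B,F,A] q_used=1 → run G
t=6: queue=[G,D,B,F,A,C,E] q_used=2 → run G
t=7: queue=[G,D,B,F,A,C,E] q_used=3 → run G
t=8: queue=[D,B,F,A,C,E,G,H] q_used=0 → run D
t=9: queue=[D,B,F,A,C,E,G,H] q_used=1 → run D
t=10: queue=[D,B,F,A,C,E,G,H] q_used=2 → run D
t=11: queue=[D,B,F,A,C,E,G,H] q_used=3 → run D
t=12: queue=[B,F,A,C,E,G,H,D] q_used=0 → run B
t=13: queue=[B,F,A,C,E,G,H,D] q_used=1 → run B
t=14: queue=[B,F,A,C,E,G,H,D] q_used=2 → run B
t=15: queue=[B,F,A,C,E,G,H,D] q_used=3 → run B
t=16: queue=[F,A,C,E,G,H,D,B] q_used=0 → run F
t=17: queue=[F,A,C,E,G,H,D,B] q_used=1 → run F
t=18: queue=[F,A,C,E,G,H,D,B] q_used=2 → run F
t=19: queue=[F,A,C,E,G,H,D,B] q_used=3 → run F
t=20: queue=[A,C,E,G,H,D,B,F] q_used=0 → run A
t=21: queue=[A,C,E,G,H,D,B,F] q_used=1 → run A
t=22: queue=[C,E,G,H,D,B,F] q_used=0 → run C
t=23: queue=[C,E,G,H,D,B,F] q_used=1 → run C
t=24: queue=[C,E,G,H,D,B,F] q_used=2 → run C
t=25: queue=[C,E,G,H,D,B,F] q_used=3 → run C
t=26: queue=[E,G,H,D,B,F,C] q_used=0 → run E
t=27: queue=[E,G,H,D,B,F,C] q_used=1 → run E
t=28: queue=[E,G,H,D,B,F,C] q_used=2 → run E
t=29: queue=[E,G,H,D,B,F,C] q_used=3 → run E
t=30: queue=[G,H,D,B,F,C,E] q_used=0 → run G
t=31: queue=[H,D,B,F,C,E] q_used=0 → run H
t=32: queue=[H,D,B,F,C,E] q_used=1 → run H
t=33: queue=[H,D,B,F,C,E] q_used=2 → run H
t=34: queue=[D,B,F,C,E] q_used=0 → run D
t=35: queue=[D,B,F,C,E] q_used=1 → run D
t=36: queue=[D,B,F,C,E] q_used=2 → run D
t=37: queue=[B,F,C,E] q_used=0 → run B
t=38: queue=[B,F,C,E] q_used=1 → run B
t=39: queue=[B,F,C,E] q_used=2 → run B
t=40: queue=[B,F,C,E] q_used=3 → run B
t=41: queue=[F,C,E] q_used=0 → run F
t=42: queue=[F,C,E] q_used=1 → run F
t=43: queue=[F,C,E] q_used=2 → run F
t=44: queue=[C,E] q_used=0 → run C
t=45: queue=[C,E] q_used=1 → run C
t=46: queue=[C,E] q_used=2 → run C
t=47: queue=[C,E] q_used=3 → run C
t=48: queue=[E] q_used=0 → run E
t=49: queue=[E] q_used=1 → run E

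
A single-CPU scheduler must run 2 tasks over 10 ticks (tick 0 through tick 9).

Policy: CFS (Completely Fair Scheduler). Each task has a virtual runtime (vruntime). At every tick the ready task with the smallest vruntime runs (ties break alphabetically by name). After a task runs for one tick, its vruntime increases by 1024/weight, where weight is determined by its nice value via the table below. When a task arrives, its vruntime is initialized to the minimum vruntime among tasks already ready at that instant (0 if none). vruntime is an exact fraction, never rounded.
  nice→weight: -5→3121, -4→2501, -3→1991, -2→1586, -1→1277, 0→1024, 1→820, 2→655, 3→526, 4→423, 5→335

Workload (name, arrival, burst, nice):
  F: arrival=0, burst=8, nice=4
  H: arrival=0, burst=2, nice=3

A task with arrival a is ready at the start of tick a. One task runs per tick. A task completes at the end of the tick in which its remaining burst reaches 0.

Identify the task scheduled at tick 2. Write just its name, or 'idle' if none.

t=0: vr[F=0 H=0] → run F
t=1: vr[F=1024/423 H=0] → run H
t=2: vr[F=1024/423 H=512/263] → run H
t=3: vr[F=1024/423] → run F
t=4: vr[F=2048/423] → run F
t=5: vr[F=1024/141] → run F
t=6: vr[F=4096/423] → run F
t=7: vr[F=5120/423] → run F
t=8: vr[F=2048/141] → run F
t=9: vr[F=7168/423] → run F

running at tick 2 = H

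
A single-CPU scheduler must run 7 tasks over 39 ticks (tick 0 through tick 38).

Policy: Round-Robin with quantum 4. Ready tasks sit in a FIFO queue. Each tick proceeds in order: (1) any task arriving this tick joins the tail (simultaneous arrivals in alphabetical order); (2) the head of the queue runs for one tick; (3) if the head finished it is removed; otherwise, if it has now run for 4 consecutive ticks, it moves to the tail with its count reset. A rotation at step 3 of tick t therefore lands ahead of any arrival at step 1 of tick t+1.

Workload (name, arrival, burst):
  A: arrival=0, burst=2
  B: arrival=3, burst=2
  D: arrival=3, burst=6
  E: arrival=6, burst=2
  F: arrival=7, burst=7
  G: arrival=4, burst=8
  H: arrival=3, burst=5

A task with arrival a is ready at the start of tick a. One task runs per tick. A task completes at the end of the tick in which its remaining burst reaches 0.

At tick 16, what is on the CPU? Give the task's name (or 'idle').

t=0: queue=[A] q_used=0 → run A
t=1: queue=[A] q_used=1 → run A
t=2: (idle)
t=3: queue=[B,D,H] q_used=0 → run B
t=4: queue=[B,D,H,G] q_used=1 → run B
t=5: queue=[D,H,G] q_used=0 → run D
t=6: queue=[D,H,G,E] q_used=1 → run D
t=7: queue=[D,H,G,E,F] q_used=2 → run D
t=8: queue=[D,H,G,E,F] q_used=3 → run D
t=9: queue=[H,G,E,F,D] q_used=0 → run H
t=10: queue=[H,G,E,F,D] q_used=1 → run H
t=11: queue=[H,G,E,F,D] q_used=2 → run H
t=12: queue=[H,G,E,F,D] q_used=3 → run H
t=13: queue=[G,E,F,D,H] q_used=0 → run G
t=14: queue=[G,E,F,D,H] q_used=1 → run G
t=15: queue=[G,E,F,D,H] q_used=2 → run G
t=16: queue=[G,E,F,D,H] q_used=3 → run G
t=17: queue=[E,F,D,H,G] q_used=0 → run E
t=18: queue=[E,F,D,H,G] q_used=1 → run E
t=19: queue=[F,D,H,G] q_used=0 → run F
t=20: queue=[F,D,H,G] q_used=1 → run F
t=21: queue=[F,D,H,G] q_used=2 → run F
t=22: queue=[F,D,H,G] q_used=3 → run F
t=23: queue=[D,H,G,F] q_used=0 → run D
t=24: queue=[D,H,G,F] q_used=1 → run D
t=25: queue=[H,G,F] q_used=0 → run H
t=26: queue=[G,F] q_used=0 → run G
t=27: queue=[G,F] q_used=1 → run G
t=28: queue=[G,F] q_used=2 → run G
t=29: queue=[G,F] q_used=3 → run G
t=30: queue=[F] q_used=0 → run F
t=31: queue=[F] q_used=1 → run F
t=32: queue=[F] q_used=2 → run F
t=33: (idle)
t=34: (idle)
t=35: (idle)
t=36: (idle)
t=37: (idle)
t=38: (idle)

running at tick 16 = G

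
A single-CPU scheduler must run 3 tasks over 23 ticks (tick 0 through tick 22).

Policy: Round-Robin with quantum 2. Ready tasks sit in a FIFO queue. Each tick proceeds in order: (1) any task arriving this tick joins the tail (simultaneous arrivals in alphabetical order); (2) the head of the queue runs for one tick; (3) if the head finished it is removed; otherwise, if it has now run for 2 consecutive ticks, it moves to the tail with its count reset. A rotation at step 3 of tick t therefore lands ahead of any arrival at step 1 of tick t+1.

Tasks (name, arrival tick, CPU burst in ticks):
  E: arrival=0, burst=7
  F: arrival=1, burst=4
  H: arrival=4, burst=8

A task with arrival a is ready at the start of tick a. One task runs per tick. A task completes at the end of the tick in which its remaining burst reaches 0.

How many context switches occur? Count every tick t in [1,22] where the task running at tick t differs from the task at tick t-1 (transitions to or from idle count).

t=0: queue=[E] q_used=0 → run E
t=1: queue=[E,F] q_used=1 → run E
t=2: queue=[F,E] q_used=0 → run F
t=3: queue=[F,E] q_used=1 → run F
t=4: queue=[E,F,H] q_used=0 → run E
t=5: queue=[E,F,H] q_used=1 → run E
t=6: queue=[F,H,E] q_used=0 → run F
t=7: queue=[F,H,E] q_used=1 → run F
t=8: queue=[H,E] q_used=0 → run H
t=9: queue=[H,E] q_used=1 → run H
t=10: queue=[E,H] q_used=0 → run E
t=11: queue=[E,H] q_used=1 → run E
t=12: queue=[H,E] q_used=0 → run H
t=13: queue=[H,E] q_used=1 → run H
t=14: queue=[E,H] q_used=0 → run E
t=15: queue=[H] q_used=0 → run H
t=16: queue=[H] q_used=1 → run H
t=17: queue=[H] q_used=0 → run H
t=18: queue=[H] q_used=1 → run H
t=19: (idle)
t=20: (idle)
t=21: (idle)
t=22: (idle)

context switches = 9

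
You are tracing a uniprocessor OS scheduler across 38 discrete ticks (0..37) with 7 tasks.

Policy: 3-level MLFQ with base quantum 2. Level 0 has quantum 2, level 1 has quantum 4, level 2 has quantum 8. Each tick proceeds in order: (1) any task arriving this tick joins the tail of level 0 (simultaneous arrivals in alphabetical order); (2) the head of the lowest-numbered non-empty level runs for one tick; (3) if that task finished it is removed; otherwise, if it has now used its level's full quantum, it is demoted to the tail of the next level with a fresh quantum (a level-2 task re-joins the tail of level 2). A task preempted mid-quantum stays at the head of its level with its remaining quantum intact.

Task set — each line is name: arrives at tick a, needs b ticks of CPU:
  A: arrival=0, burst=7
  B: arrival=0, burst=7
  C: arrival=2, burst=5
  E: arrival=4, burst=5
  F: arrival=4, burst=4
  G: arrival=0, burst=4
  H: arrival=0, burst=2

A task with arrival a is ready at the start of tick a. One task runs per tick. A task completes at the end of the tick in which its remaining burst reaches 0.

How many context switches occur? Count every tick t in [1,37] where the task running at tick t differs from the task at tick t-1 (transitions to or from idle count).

context switches = 15

t=0: L0/L1/L2 = ABGH/-/- → run A
t=1: L0/L1/L2 = ABGH/-/- → run A
t=2: L0/L1/L2 = BGHC/A/- → run B
t=3: L0/L1/L2 = BGHC/A/- → run B
t=4: L0/L1/L2 = GHCEF/AB/- → run G
t=5: L0/L1/L2 = GHCEF/AB/- → run G
t=6: L0/L1/L2 = HCEF/ABG/- → run H
t=7: L0/L1/L2 = HCEF/ABG/- → run H
t=8: L0/L1/L2 = CEF/ABG/- → run C
t=9: L0/L1/L2 = CEF/ABG/- → run C
t=10: L0/L1/L2 = EF/ABGC/- → run E
t=11: L0/L1/L2 = EF/ABGC/- → run E
t=12: L0/L1/L2 = F/ABGCE/- → run F
t=13: L0/L1/L2 = F/ABGCE/- → run F
t=14: L0/L1/L2 = -/ABGCEF/- → run A
t=15: L0/L1/L2 = -/ABGCEF/- → run A
t=16: L0/L1/L2 = -/ABGCEF/- → run A
t=17: L0/L1/L2 = -/ABGCEF/- → run A
t=18: L0/L1/L2 = -/BGCEF/A → run B
t=19: L0/L1/L2 = -/BGCEF/A → run B
t=20: L0/L1/L2 = -/BGCEF/A → run B
t=21: L0/L1/L2 = -/BGCEF/A → run B
t=22: L0/L1/L2 = -/GCEF/AB → run G
t=23: L0/L1/L2 = -/GCEF/AB → run G
t=24: L0/L1/L2 = -/CEF/AB → run C
t=25: L0/L1/L2 = -/CEF/AB → run C
t=26: L0/L1/L2 = -/CEF/AB → run C
t=27: L0/L1/L2 = -/EF/AB → run E
t=28: L0/L1/L2 = -/EF/AB → run E
t=29: L0/L1/L2 = -/EF/AB → run E
t=30: L0/L1/L2 = -/F/AB → run F
t=31: L0/L1/L2 = -/F/AB → run F
t=32: L0/L1/L2 = -/-/AB → run A
t=33: L0/L1/L2 = -/-/B → run B
t=34: (idle)
t=35: (idle)
t=36: (idle)
t=37: (idle)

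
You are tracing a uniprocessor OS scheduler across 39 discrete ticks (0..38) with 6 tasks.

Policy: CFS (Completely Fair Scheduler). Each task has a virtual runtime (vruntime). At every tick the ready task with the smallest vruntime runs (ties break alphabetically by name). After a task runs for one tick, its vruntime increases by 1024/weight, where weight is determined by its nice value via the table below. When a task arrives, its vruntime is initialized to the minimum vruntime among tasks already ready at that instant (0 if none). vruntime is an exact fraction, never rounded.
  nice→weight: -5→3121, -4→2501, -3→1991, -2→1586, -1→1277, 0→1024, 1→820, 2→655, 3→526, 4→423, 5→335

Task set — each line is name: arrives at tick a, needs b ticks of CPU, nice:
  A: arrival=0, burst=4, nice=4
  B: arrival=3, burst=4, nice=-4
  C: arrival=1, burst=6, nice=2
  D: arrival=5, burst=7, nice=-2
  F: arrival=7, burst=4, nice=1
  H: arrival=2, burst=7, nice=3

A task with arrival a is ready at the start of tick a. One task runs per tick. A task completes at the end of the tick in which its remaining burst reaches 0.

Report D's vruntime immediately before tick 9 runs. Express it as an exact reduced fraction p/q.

t=0: vr[A=0] → run A
t=1: vr[A=1024/423 C=1024/423] → run A
t=2: vr[A=2048/423 C=1024/423 H=1024/423] → run C
t=3: vr[A=2048/423 B=1024/423 C=1103872/277065 H=1024/423] → run B
t=4: vr[A=2048/423 B=2994176/1057923 C=1103872/277065 H=1024/423] → run H
t=5: vr[A=2048/423 B=2994176/1057923 C=1103872/277065 D=2994176/1057923 H=485888/111249] → run B
t=6: vr[A=2048/423 B=3427328/1057923 C=1103872/277065 D=2994176/1057923 H=485888/111249] → run D
t=7: vr[A=2048/423 B=3427328/1057923 C=1103872/277065 D=47803904/13752999 F=3427328/1057923 H=485888/111249] → run B
t=8: vr[A=2048/423 B=3860480/1057923 C=1103872/277065 D=47803904/13752999 F=3427328/1057923 H=485888/111249] → run F
t=9: vr[A=2048/423 B=3860480/1057923 C=1103872/277065 D=47803904/13752999 F=23742208/5289615 H=485888/111249] → run D
t=10: vr[A=2048/423 B=3860480/1057923 C=1103872/277065 D=56683520/13752999 F=23742208/5289615 H=485888/111249] → run B
t=11: vr[A=2048/423 C=1103872/277065 D=56683520/13752999 F=23742208/5289615 H=485888/111249] → run C
t=12: vr[A=2048/423 C=1537024/277065 D=56683520/13752999 F=23742208/5289615 H=485888/111249] → run D
t=13: vr[A=2048/423 C=1537024/277065 D=65563136/13752999 F=23742208/5289615 H=485888/111249] → run H
t=14: vr[A=2048/423 C=1537024/277065 D=65563136/13752999 F=23742208/5289615 H=702464/111249] → run F
t=15: vr[A=2048/423 C=1537024/277065 D=65563136/13752999 F=30347776/5289615 H=702464/111249] → run D
t=16: vr[A=2048/423 C=1537024/277065 D=74442752/13752999 F=30347776/5289615 H=702464/111249] → run A
t=17: vr[A=1024/141 C=1537024/277065 D=74442752/13752999 F=30347776/5289615 H=702464/111249] → run D
t=18: vr[A=1024/141 C=1537024/277065 D=83322368/13752999 F=30347776/5289615 H=702464/111249] → run C
t=19: vr[A=1024/141 C=1970176/277065 D=83322368/13752999 F=30347776/5289615 H=702464/111249] → run F
t=20: vr[A=1024/141 C=1970176/277065 D=83322368/13752999 F=36953344/5289615 H=702464/111249] → run D
t=21: vr[A=1024/141 C=1970176/277065 D=92201984/13752999 F=36953344/5289615 H=702464/111249] → run H
t=22: vr[A=1024/141 C=1970176/277065 D=92201984/13752999 F=36953344/5289615 H=919040/111249] → run D
t=23: vr[A=1024/141 C=1970176/277065 F=36953344/5289615 H=919040/111249] → run F
t=24: vr[A=1024/141 C=1970176/277065 H=919040/111249] → run C
t=25: vr[A=1024/141 C=2403328/277065 H=919040/111249] → run A
t=26: vr[C=2403328/277065 H=919040/111249] → run H
t=27: vr[C=2403328/277065 H=1135616/111249] → run C
t=28: vr[C=567296/55413 H=1135616/111249] → run H
t=29: vr[C=567296/55413 H=1352192/111249] → run C
t=30: vr[H=1352192/111249] → run H
t=31: vr[H=1568768/111249] → run H
t=32: (idle)
t=33: (idle)
t=34: (idle)
t=35: (idle)
t=36: (idle)
t=37: (idle)
t=38: (idle)

vruntime(D, start of tick 9) = 47803904/13752999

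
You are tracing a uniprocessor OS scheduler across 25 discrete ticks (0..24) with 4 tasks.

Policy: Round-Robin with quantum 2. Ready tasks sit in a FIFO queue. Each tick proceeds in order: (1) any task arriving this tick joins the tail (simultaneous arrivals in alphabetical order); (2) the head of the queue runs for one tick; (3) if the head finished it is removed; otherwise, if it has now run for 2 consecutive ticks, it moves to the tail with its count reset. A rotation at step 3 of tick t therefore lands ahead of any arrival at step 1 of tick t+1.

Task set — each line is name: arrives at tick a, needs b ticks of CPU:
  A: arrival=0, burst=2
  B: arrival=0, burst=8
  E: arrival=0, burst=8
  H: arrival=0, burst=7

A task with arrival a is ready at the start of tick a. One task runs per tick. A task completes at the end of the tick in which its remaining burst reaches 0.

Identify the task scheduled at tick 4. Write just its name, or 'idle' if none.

t=0: queue=[A,B,E,H] q_used=0 → run A
t=1: queue=[A,B,E,H] q_used=1 → run A
t=2: queue=[B,E,H] q_used=0 → run B
t=3: queue=[B,E,H] q_used=1 → run B
t=4: queue=[E,H,B] q_used=0 → run E
t=5: queue=[E,H,B] q_used=1 → run E
t=6: queue=[H,B,E] q_used=0 → run H
t=7: queue=[H,B,E] q_used=1 → run H
t=8: queue=[B,E,H] q_used=0 → run B
t=9: queue=[B,E,H] q_used=1 → run B
t=10: queue=[E,H,B] q_used=0 → run E
t=11: queue=[E,H,B] q_used=1 → run E
t=12: queue=[H,B,E] q_used=0 → run H
t=13: queue=[H,B,E] q_used=1 → run H
t=14: queue=[B,E,H] q_used=0 → run B
t=15: queue=[B,E,H] q_used=1 → run B
t=16: queue=[E,H,B] q_used=0 → run E
t=17: queue=[E,H,B] q_used=1 → run E
t=18: queue=[H,B,E] q_used=0 → run H
t=19: queue=[H,B,E] q_used=1 → run H
t=20: queue=[B,E,H] q_used=0 → run B
t=21: queue=[B,E,H] q_used=1 → run B
t=22: queue=[E,H] q_used=0 → run E
t=23: queue=[E,H] q_used=1 → run E
t=24: queue=[H] q_used=0 → run H

running at tick 4 = E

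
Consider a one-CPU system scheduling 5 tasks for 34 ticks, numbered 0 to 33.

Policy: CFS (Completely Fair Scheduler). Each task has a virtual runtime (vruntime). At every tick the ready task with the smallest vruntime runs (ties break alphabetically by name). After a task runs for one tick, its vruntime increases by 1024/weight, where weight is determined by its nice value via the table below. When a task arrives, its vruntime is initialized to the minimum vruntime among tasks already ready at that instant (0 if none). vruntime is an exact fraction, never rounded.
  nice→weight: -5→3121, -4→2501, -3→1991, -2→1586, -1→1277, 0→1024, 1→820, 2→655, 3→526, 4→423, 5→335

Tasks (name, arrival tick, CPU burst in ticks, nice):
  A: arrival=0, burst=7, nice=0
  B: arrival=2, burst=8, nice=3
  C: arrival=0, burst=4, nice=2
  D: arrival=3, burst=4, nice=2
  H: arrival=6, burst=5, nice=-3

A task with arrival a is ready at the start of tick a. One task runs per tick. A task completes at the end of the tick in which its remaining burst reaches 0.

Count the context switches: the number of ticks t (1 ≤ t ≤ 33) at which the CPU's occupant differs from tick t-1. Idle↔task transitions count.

t=0: vr[A=0 C=0] → run A
t=1: vr[A=1 C=0] → run C
t=2: vr[A=1 B=1 C=1024/655] → run A
t=3: vr[A=2 B=1 C=1024/655 D=1] → run B
t=4: vr[A=2 B=775/263 C=1024/655 D=1] → run D
t=5: vr[A=2 B=775/263 C=1024/655 D=1679/655] → run C
t=6: vr[A=2 B=775/263 C=2048/655 D=1679/655 H=2] → run A
t=7: vr[A=3 B=775/263 C=2048/655 D=1679/655 H=2] → run H
t=8: vr[A=3 B=775/263 C=2048/655 D=1679/655 H=5006/1991] → run H
t=9: vr[A=3 B=775/263 C=2048/655 D=1679/655 H=6030/1991] → run D
t=10: vr[A=3 B=775/263 C=2048/655 D=2703/655 H=6030/1991] → run B
t=11: vr[A=3 B=1287/263 C=2048/655 D=2703/655 H=6030/1991] → run A
t=12: vr[A=4 B=1287/263 C=2048/655 D=2703/655 H=6030/1991] → run H
t=13: vr[A=4 B=1287/263 C=2048/655 D=2703/655 H=7054/1991] → run C
t=14: vr[A=4 B=1287/263 C=3072/655 D=2703/655 H=7054/1991] → run H
t=15: vr[A=4 B=1287/263 C=3072/655 D=2703/655 H=8078/1991] → run A
t=16: vr[A=5 B=1287/263 C=3072/655 D=2703/655 H=8078/1991] → run H
t=17: vr[A=5 B=1287/263 C=3072/655 D=2703/655] → run D
t=18: vr[A=5 B=1287/263 C=3072/655 D=3727/655] → run C
t=19: vr[A=5 B=1287/263 D=3727/655] → run B
t=20: vr[A=5 B=1799/263 D=3727/655] → run A
t=21: vr[A=6 B=1799/263 D=3727/655] → run D
t=22: vr[A=6 B=1799/263] → run A
t=23: vr[B=1799/263] → run B
t=24: vr[B=2311/263] → run B
t=25: vr[B=2823/263] → run B
t=26: vr[B=3335/263] → run B
t=27: vr[B=3847/263] → run B
t=28: (idle)
t=29: (idle)
t=30: (idle)
t=31: (idle)
t=32: (idle)
t=33: (idle)

context switches = 23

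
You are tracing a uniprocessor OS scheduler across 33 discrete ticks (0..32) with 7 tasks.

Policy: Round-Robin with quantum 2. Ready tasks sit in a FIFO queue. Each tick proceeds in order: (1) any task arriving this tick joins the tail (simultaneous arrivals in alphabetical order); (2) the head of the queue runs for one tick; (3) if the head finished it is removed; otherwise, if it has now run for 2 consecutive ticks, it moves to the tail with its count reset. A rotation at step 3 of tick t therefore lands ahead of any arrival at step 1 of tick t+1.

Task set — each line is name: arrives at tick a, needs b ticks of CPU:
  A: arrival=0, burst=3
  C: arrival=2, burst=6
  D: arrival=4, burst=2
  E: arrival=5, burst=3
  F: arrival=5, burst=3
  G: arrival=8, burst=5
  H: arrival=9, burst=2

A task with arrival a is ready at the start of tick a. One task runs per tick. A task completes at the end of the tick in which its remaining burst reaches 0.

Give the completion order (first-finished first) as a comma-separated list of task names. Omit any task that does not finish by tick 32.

t=0: queue=[A] q_used=0 → run A
t=1: queue=[A] q_used=1 → run A
t=2: queue=[A,C] q_used=0 → run A
t=3: queue=[C] q_used=0 → run C
t=4: queue=[C,D] q_used=1 → run C
t=5: queue=[D,C,E,F] q_used=0 → run D
t=6: queue=[D,C,E,F] q_used=1 → run D
t=7: queue=[C,E,F] q_used=0 → run C
t=8: queue=[C,E,F,G] q_used=1 → run C
t=9: queue=[E,F,G,C,H] q_used=0 → run E
t=10: queue=[E,F,G,C,H] q_used=1 → run E
t=11: queue=[F,G,C,H,E] q_used=0 → run F
t=12: queue=[F,G,C,H,E] q_used=1 → run F
t=13: queue=[G,C,H,E,F] q_used=0 → run G
t=14: queue=[G,C,H,E,F] q_used=1 → run G
t=15: queue=[C,H,E,F,G] q_used=0 → run C
t=16: queue=[C,H,E,F,G] q_used=1 → run C
t=17: queue=[H,E,F,G] q_used=0 → run H
t=18: queue=[H,E,F,G] q_used=1 → run H
t=19: queue=[E,F,G] q_used=0 → run E
t=20: queue=[F,G] q_used=0 → run F
t=21: queue=[G] q_used=0 → run G
t=22: queue=[G] q_used=1 → run G
t=23: queue=[G] q_used=0 → run G
t=24: (idle)
t=25: (idle)
t=26: (idle)
t=27: (idle)
t=28: (idle)
t=29: (idle)
t=30: (idle)
t=31: (idle)
t=32: (idle)

completion order = A, D, C, H, E, F, G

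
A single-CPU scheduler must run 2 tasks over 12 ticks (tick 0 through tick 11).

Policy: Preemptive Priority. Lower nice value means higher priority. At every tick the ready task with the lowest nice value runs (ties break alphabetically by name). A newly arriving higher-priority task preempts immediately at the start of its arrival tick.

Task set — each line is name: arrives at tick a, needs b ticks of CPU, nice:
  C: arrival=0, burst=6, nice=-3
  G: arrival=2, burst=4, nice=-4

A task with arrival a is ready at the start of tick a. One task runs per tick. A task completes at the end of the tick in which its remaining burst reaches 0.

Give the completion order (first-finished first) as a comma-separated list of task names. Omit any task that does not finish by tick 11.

t=0: ready={C} → run C
t=1: ready={C} → run C
t=2: ready={C,G} → run G
t=3: ready={C,G} → run G
t=4: ready={C,G} → run G
t=5: ready={C,G} → run G
t=6: ready={C} → run C
t=7: ready={C} → run C
t=8: ready={C} → run C
t=9: ready={C} → run C
t=10: (idle)
t=11: (idle)

completion order = G, C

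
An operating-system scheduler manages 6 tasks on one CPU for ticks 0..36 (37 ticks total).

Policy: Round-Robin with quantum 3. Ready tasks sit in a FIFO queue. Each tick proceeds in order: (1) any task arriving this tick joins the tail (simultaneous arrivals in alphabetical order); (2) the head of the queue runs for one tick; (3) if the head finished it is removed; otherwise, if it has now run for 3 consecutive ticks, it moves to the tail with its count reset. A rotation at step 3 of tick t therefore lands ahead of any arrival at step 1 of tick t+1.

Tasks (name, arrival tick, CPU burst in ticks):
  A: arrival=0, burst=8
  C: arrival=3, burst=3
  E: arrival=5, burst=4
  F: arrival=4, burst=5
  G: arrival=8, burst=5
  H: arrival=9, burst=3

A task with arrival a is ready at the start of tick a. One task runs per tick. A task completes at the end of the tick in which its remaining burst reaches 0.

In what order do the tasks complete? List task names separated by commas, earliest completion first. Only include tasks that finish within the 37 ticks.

completion order = C, A, H, F, E, G

t=0: queue=[A] q_used=0 → run A
t=1: queue=[A] q_used=1 → run A
t=2: queue=[A] q_used=2 → run A
t=3: queue=[A,C] q_used=0 → run A
t=4: queue=[A,C,F] q_used=1 → run A
t=5: queue=[A,C,F,E] q_used=2 → run A
t=6: queue=[C,F,E,A] q_used=0 → run C
t=7: queue=[C,F,E,A] q_used=1 → run C
t=8: queue=[C,F,E,A,G] q_used=2 → run C
t=9: queue=[F,E,A,G,H] q_used=0 → run F
t=10: queue=[F,E,A,G,H] q_used=1 → run F
t=11: queue=[F,E,A,G,H] q_used=2 → run F
t=12: queue=[E,A,G,H,F] q_used=0 → run E
t=13: queue=[E,A,G,H,F] q_used=1 → run E
t=14: queue=[E,A,G,H,F] q_used=2 → run E
t=15: queue=[A,G,H,F,E] q_used=0 → run A
t=16: queue=[A,G,H,F,E] q_used=1 → run A
t=17: queue=[G,H,F,E] q_used=0 → run G
t=18: queue=[G,H,F,E] q_used=1 → run G
t=19: queue=[G,H,F,E] q_used=2 → run G
t=20: queue=[H,F,E,G] q_used=0 → run H
t=21: queue=[H,F,E,G] q_used=1 → run H
t=22: queue=[H,F,E,G] q_used=2 → run H
t=23: queue=[F,E,G] q_used=0 → run F
t=24: queue=[F,E,G] q_used=1 → run F
t=25: queue=[E,G] q_used=0 → run E
t=26: queue=[G] q_used=0 → run G
t=27: queue=[G] q_used=1 → run G
t=28: (idle)
t=29: (idle)
t=30: (idle)
t=31: (idle)
t=32: (idle)
t=33: (idle)
t=34: (idle)
t=35: (idle)
t=36: (idle)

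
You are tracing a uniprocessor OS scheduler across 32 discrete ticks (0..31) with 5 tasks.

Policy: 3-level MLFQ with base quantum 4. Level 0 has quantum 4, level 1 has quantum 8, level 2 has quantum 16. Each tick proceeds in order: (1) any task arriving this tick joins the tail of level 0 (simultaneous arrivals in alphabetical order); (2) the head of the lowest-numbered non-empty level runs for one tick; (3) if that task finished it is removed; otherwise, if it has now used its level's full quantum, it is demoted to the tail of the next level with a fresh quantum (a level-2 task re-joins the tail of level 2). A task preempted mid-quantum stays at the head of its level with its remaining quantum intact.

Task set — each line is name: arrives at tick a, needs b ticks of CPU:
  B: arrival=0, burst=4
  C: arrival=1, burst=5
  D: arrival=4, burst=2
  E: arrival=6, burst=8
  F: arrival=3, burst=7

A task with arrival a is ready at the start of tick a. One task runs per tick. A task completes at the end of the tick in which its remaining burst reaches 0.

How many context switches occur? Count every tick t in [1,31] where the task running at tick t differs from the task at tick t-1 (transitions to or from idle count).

context switches = 8

t=0: L0/L1/L2 = B/-/- → run B
t=1: L0/L1/L2 = BC/-/- → run B
t=2: L0/L1/L2 = BC/-/- → run B
t=3: L0/L1/L2 = BCF/-/- → run B
t=4: L0/L1/L2 = CFD/-/- → run C
t=5: L0/L1/L2 = CFD/-/- → run C
t=6: L0/L1/L2 = CFDE/-/- → run C
t=7: L0/L1/L2 = CFDE/-/- → run C
t=8: L0/L1/L2 = FDE/C/- → run F
t=9: L0/L1/L2 = FDE/C/- → run F
t=10: L0/L1/L2 = FDE/C/- → run F
t=11: L0/L1/L2 = FDE/C/- → run F
t=12: L0/L1/L2 = DE/CF/- → run D
t=13: L0/L1/L2 = DE/CF/- → run D
t=14: L0/L1/L2 = E/CF/- → run E
t=15: L0/L1/L2 = E/CF/- → run E
t=16: L0/L1/L2 = E/CF/- → run E
t=17: L0/L1/L2 = E/CF/- → run E
t=18: L0/L1/L2 = -/CFE/- → run C
t=19: L0/L1/L2 = -/FE/- → run F
t=20: L0/L1/L2 = -/FE/- → run F
t=21: L0/L1/L2 = -/FE/- → run F
t=22: L0/L1/L2 = -/E/- → run E
t=23: L0/L1/L2 = -/E/- → run E
t=24: L0/L1/L2 = -/E/- → run E
t=25: L0/L1/L2 = -/E/- → run E
t=26: (idle)
t=27: (idle)
t=28: (idle)
t=29: (idle)
t=30: (idle)
t=31: (idle)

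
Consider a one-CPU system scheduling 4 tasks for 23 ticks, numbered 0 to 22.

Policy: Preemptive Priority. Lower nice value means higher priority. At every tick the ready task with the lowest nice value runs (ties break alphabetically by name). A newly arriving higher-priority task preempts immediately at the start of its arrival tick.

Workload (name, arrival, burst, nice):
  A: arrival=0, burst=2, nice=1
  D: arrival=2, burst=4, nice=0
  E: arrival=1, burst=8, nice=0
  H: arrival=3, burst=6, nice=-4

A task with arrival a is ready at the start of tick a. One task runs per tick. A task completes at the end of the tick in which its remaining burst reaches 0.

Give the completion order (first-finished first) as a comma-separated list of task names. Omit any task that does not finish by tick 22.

t=0: ready={A} → run A
t=1: ready={A,E} → run E
t=2: ready={A,D,E} → run D
t=3: ready={A,D,E,H} → run H
t=4: ready={A,D,E,H} → run H
t=5: ready={A,D,E,H} → run H
t=6: ready={A,D,E,H} → run H
t=7: ready={A,D,E,H} → run H
t=8: ready={A,D,E,H} → run H
t=9: ready={A,D,E} → run D
t=10: ready={A,D,E} → run D
t=11: ready={A,D,E} → run D
t=12: ready={A,E} → run E
t=13: ready={A,E} → run E
t=14: ready={A,E} → run E
t=15: ready={A,E} → run E
t=16: ready={A,E} → run E
t=17: ready={A,E} → run E
t=18: ready={A,E} → run E
t=19: ready={A} → run A
t=20: (idle)
t=21: (idle)
t=22: (idle)

completion order = H, D, E, A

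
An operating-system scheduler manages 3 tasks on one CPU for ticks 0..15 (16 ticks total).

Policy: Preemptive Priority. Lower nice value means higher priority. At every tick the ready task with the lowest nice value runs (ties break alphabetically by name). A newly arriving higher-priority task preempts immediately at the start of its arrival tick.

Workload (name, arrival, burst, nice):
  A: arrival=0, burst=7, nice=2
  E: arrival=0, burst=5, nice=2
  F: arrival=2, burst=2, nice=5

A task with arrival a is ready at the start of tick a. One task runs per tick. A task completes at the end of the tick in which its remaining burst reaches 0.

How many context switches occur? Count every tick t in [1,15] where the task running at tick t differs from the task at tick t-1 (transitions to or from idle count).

context switches = 3

t=0: ready={A,E} → run A
t=1: ready={A,E} → run A
t=2: ready={A,E,F} → run A
t=3: ready={A,E,F} → run A
t=4: ready={A,E,F} → run A
t=5: ready={A,E,F} → run A
t=6: ready={A,E,F} → run A
t=7: ready={E,F} → run E
t=8: ready={E,F} → run E
t=9: ready={E,F} → run E
t=10: ready={E,F} → run E
t=11: ready={E,F} → run E
t=12: ready={F} → run F
t=13: ready={F} → run F
t=14: (idle)
t=15: (idle)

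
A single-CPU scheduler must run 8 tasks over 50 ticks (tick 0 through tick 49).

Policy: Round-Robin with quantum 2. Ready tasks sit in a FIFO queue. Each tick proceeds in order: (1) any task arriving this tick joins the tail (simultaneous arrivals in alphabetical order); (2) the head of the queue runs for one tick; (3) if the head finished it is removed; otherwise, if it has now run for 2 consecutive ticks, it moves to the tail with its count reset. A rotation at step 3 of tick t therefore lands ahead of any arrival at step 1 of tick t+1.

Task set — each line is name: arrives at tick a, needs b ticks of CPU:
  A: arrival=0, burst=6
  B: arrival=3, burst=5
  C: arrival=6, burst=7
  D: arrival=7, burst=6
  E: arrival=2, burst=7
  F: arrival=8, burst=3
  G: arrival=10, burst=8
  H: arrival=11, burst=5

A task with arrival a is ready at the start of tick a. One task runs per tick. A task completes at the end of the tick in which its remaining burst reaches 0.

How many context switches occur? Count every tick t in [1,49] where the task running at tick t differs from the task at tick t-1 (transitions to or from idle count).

t=0: queue=[A] q_used=0 → run A
t=1: queue=[A] q_used=1 → run A
t=2: queue=[A,E] q_used=0 → run A
t=3: queue=[A,E,B] q_used=1 → run A
t=4: queue=[E,B,A] q_used=0 → run E
t=5: queue=[E,B,A] q_used=1 → run E
t=6: queue=[B,A,E,C] q_used=0 → run B
t=7: queue=[B,A,E,C,D] q_used=1 → run B
t=8: queue=[A,E,C,D,B,F] q_used=0 → run A
t=9: queue=[A,E,C,D,B,F] q_used=1 → run A
t=10: queue=[E,C,D,B,F,G] q_used=0 → run E
t=11: queue=[E,C,D,B,F,G,H] q_used=1 → run E
t=12: queue=[C,D,B,F,G,H,E] q_used=0 → run C
t=13: queue=[C,D,B,F,G,H,E] q_used=1 → run C
t=14: queue=[D,B,F,G,H,E,C] q_used=0 → run D
t=15: queue=[D,B,F,G,H,E,C] q_used=1 → run D
t=16: queue=[B,F,G,H,E,C,D] q_used=0 → run B
t=17: queue=[B,F,G,H,E,C,D] q_used=1 → run B
t=18: queue=[F,G,H,E,C,D,B] q_used=0 → run F
t=19: queue=[F,G,H,E,C,D,B] q_used=1 → run F
t=20: queue=[G,H,E,C,D,B,F] q_used=0 → run G
t=21: queue=[G,H,E,C,D,B,F] q_used=1 → run G
t=22: queue=[H,E,C,D,B,F,G] q_used=0 → run H
t=23: queue=[H,E,C,D,B,F,G] q_used=1 → run H
t=24: queue=[E,C,D,B,F,G,H] q_used=0 → run E
t=25: queue=[E,C,D,B,F,G,H] q_used=1 → run E
t=26: queue=[C,D,B,F,G,H,E] q_used=0 → run C
t=27: queue=[C,D,B,F,G,H,E] q_used=1 → run C
t=28: queue=[D,B,F,G,H,E,C] q_used=0 → run D
t=29: queue=[D,B,F,G,H,E,C] q_used=1 → run D
t=30: queue=[B,F,G,H,E,C,D] q_used=0 → run B
t=31: queue=[F,G,H,E,C,D] q_used=0 → run F
t=32: queue=[G,H,E,C,D] q_used=0 → run G
t=33: queue=[G,H,E,C,D] q_used=1 → run G
t=34: queue=[H,E,C,D,G] q_used=0 → run H
t=35: queue=[H,E,C,D,G] q_used=1 → run H
t=36: queue=[E,C,D,G,H] q_used=0 → run E
t=37: queue=[C,D,G,H] q_used=0 → run C
t=38: queue=[C,D,G,H] q_used=1 → run C
t=39: queue=[D,G,H,C] q_used=0 → run D
t=40: queue=[D,G,H,C] q_used=1 → run D
t=41: queue=[G,H,C] q_used=0 → run G
t=42: queue=[G,H,C] q_used=1 → run G
t=43: queue=[H,C,G] q_used=0 → run H
t=44: queue=[C,G] q_used=0 → run C
t=45: queue=[G] q_used=0 → run G
t=46: queue=[G] q_used=1 → run G
t=47: (idle)
t=48: (idle)
t=49: (idle)

context switches = 25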